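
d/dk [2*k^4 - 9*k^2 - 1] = 8*k^3 - 18*k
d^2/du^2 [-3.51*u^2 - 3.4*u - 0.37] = -7.02000000000000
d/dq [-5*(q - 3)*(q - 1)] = 20 - 10*q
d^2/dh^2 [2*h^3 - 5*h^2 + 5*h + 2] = 12*h - 10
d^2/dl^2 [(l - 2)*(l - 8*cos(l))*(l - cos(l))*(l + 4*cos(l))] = 5*l^3*cos(l) + 30*l^2*sin(l) - 10*l^2*cos(l) + 56*l^2*cos(2*l) + 12*l^2 - 40*l*sin(l) - 54*l*cos(l) - 72*l*cos(3*l) - 112*sqrt(2)*l*cos(2*l + pi/4) - 12*l - 48*sin(l) - 112*sin(2*l) - 48*sin(3*l) + 68*cos(l) - 28*cos(2*l) + 144*cos(3*l) - 28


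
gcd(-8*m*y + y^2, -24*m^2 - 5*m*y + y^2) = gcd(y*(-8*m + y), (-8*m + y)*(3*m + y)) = -8*m + y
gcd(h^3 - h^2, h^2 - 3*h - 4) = 1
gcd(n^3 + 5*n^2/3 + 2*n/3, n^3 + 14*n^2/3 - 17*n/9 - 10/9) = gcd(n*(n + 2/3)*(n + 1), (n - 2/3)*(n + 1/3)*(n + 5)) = 1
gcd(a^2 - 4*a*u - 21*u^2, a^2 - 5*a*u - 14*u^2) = -a + 7*u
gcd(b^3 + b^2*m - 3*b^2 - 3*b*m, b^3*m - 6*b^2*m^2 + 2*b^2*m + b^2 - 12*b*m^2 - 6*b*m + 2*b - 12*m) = 1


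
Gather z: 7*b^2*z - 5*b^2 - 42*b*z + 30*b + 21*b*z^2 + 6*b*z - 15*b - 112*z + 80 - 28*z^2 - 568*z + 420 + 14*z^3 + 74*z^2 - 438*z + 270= -5*b^2 + 15*b + 14*z^3 + z^2*(21*b + 46) + z*(7*b^2 - 36*b - 1118) + 770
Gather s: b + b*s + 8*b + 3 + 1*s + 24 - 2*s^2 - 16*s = 9*b - 2*s^2 + s*(b - 15) + 27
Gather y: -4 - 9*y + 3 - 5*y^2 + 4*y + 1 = -5*y^2 - 5*y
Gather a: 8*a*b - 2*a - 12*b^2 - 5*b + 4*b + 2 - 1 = a*(8*b - 2) - 12*b^2 - b + 1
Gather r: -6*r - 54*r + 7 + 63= 70 - 60*r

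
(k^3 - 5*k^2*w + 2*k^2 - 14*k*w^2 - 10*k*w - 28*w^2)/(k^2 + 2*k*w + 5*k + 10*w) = (k^2 - 7*k*w + 2*k - 14*w)/(k + 5)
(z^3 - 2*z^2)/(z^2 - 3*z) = z*(z - 2)/(z - 3)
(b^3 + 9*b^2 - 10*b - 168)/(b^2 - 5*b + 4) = (b^2 + 13*b + 42)/(b - 1)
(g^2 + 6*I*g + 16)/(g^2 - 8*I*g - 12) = (g + 8*I)/(g - 6*I)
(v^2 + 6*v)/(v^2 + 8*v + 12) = v/(v + 2)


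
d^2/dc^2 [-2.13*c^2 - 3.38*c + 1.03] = -4.26000000000000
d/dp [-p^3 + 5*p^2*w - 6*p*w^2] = -3*p^2 + 10*p*w - 6*w^2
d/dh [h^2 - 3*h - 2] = 2*h - 3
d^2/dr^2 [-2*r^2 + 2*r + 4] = -4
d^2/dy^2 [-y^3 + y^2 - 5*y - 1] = 2 - 6*y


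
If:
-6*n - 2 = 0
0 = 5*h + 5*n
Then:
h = 1/3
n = -1/3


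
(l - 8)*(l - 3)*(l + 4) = l^3 - 7*l^2 - 20*l + 96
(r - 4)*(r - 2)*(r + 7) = r^3 + r^2 - 34*r + 56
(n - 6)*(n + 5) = n^2 - n - 30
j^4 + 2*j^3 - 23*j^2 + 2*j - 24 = (j - 4)*(j + 6)*(j - I)*(j + I)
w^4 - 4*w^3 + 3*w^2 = w^2*(w - 3)*(w - 1)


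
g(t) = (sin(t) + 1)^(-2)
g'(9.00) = 0.65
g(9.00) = 0.50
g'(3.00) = 1.33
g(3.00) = 0.77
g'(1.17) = -0.11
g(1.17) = 0.27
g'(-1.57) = -49964708697836500.00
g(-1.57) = 9947059609783.20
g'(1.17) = -0.11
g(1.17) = 0.27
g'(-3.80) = 0.38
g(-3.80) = 0.38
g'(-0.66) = -27.28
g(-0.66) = 6.68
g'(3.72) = 17.98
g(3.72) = 4.87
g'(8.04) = 0.05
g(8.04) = 0.25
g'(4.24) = 692.82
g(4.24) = 83.38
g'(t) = -2*cos(t)/(sin(t) + 1)^3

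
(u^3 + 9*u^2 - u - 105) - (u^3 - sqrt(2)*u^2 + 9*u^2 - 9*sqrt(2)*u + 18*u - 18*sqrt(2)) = sqrt(2)*u^2 - 19*u + 9*sqrt(2)*u - 105 + 18*sqrt(2)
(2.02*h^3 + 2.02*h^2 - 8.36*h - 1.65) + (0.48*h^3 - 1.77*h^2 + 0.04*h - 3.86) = 2.5*h^3 + 0.25*h^2 - 8.32*h - 5.51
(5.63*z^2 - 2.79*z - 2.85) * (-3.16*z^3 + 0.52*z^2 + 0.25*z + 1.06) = -17.7908*z^5 + 11.744*z^4 + 8.9627*z^3 + 3.7883*z^2 - 3.6699*z - 3.021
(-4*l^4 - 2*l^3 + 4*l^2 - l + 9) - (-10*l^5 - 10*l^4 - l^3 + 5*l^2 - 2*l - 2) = 10*l^5 + 6*l^4 - l^3 - l^2 + l + 11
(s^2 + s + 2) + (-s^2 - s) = 2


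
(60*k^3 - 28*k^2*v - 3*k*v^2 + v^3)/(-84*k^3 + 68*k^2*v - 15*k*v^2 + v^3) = (5*k + v)/(-7*k + v)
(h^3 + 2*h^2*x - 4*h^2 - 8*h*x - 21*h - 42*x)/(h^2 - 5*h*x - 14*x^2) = (-h^2 + 4*h + 21)/(-h + 7*x)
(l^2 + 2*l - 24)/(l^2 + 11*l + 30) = (l - 4)/(l + 5)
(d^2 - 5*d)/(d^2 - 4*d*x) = (d - 5)/(d - 4*x)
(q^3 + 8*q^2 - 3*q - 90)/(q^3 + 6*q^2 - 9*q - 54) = (q + 5)/(q + 3)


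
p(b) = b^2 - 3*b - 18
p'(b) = 2*b - 3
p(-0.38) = -16.72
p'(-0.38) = -3.76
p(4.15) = -13.23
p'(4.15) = 5.30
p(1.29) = -20.21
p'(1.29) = -0.42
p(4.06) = -13.70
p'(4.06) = 5.12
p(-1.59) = -10.70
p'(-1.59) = -6.18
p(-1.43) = -11.67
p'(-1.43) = -5.86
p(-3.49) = 4.65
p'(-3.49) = -9.98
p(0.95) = -19.95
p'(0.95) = -1.10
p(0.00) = -18.00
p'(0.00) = -3.00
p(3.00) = -18.00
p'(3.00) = 3.00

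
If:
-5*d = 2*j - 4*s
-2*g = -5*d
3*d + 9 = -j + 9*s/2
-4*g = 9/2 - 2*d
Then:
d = -9/16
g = -45/32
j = 1341/160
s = 279/80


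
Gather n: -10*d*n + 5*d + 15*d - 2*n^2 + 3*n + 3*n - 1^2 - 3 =20*d - 2*n^2 + n*(6 - 10*d) - 4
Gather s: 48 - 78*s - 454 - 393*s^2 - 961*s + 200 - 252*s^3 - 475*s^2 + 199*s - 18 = -252*s^3 - 868*s^2 - 840*s - 224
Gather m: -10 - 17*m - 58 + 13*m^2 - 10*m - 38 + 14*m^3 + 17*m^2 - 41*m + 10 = 14*m^3 + 30*m^2 - 68*m - 96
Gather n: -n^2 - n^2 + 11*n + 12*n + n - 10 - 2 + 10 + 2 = -2*n^2 + 24*n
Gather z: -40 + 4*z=4*z - 40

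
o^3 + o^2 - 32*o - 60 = (o - 6)*(o + 2)*(o + 5)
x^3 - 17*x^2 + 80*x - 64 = (x - 8)^2*(x - 1)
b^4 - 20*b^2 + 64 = (b - 4)*(b - 2)*(b + 2)*(b + 4)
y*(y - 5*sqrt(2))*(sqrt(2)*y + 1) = sqrt(2)*y^3 - 9*y^2 - 5*sqrt(2)*y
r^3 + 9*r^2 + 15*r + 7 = (r + 1)^2*(r + 7)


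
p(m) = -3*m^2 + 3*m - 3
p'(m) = 3 - 6*m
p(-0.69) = -6.50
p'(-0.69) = 7.14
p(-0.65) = -6.22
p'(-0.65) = 6.90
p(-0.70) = -6.57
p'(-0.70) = 7.20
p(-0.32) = -4.27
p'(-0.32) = 4.92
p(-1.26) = -11.54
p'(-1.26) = 10.56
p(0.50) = -2.25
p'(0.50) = 0.00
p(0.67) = -2.34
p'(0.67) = -1.02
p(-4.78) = -85.89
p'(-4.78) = 31.68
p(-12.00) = -471.00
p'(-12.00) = 75.00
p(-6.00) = -129.00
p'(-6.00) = 39.00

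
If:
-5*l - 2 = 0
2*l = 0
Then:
No Solution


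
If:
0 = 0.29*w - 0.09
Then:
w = 0.31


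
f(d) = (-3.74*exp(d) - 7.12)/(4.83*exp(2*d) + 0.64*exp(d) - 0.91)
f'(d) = (-3.74*exp(d) - 7.12)*(-9.66*exp(2*d) - 0.64*exp(d))/(4.83*exp(2*d) + 0.64*exp(d) - 0.91)^2 - 3.74*exp(d)/(4.83*exp(2*d) + 0.64*exp(d) - 0.91)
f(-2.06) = 10.13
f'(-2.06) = 3.86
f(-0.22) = -3.73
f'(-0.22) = 8.15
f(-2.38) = 9.22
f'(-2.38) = 2.05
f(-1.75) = 11.90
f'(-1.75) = 8.34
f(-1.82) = 11.37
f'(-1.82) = 6.87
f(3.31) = -0.03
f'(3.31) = 0.03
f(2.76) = -0.05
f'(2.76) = 0.06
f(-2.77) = 8.64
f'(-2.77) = 1.07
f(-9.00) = 7.83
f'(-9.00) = 0.00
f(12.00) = 0.00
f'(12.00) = 0.00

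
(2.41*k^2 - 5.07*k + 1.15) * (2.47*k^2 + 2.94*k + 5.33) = 5.9527*k^4 - 5.4375*k^3 + 0.780000000000001*k^2 - 23.6421*k + 6.1295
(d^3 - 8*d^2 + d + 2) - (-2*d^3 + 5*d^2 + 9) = 3*d^3 - 13*d^2 + d - 7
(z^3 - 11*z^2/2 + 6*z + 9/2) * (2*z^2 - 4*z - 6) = 2*z^5 - 15*z^4 + 28*z^3 + 18*z^2 - 54*z - 27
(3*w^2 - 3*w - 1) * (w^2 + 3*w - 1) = 3*w^4 + 6*w^3 - 13*w^2 + 1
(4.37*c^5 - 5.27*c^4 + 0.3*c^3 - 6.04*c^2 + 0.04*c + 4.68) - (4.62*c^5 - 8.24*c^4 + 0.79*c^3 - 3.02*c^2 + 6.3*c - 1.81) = -0.25*c^5 + 2.97*c^4 - 0.49*c^3 - 3.02*c^2 - 6.26*c + 6.49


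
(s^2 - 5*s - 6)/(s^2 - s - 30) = (s + 1)/(s + 5)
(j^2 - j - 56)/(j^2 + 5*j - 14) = (j - 8)/(j - 2)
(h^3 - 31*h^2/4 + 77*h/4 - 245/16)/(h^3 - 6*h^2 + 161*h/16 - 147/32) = 2*(2*h - 5)/(4*h - 3)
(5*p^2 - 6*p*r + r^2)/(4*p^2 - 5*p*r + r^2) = (5*p - r)/(4*p - r)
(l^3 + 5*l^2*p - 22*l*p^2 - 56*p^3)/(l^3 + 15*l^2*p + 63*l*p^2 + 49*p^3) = (l^2 - 2*l*p - 8*p^2)/(l^2 + 8*l*p + 7*p^2)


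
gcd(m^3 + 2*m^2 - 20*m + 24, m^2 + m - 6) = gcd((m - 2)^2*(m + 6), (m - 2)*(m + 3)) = m - 2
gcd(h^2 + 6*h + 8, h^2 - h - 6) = h + 2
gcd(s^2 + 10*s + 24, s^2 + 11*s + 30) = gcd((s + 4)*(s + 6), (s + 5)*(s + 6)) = s + 6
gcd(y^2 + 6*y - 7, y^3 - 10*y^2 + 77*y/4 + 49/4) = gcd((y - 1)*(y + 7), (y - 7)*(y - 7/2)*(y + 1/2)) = 1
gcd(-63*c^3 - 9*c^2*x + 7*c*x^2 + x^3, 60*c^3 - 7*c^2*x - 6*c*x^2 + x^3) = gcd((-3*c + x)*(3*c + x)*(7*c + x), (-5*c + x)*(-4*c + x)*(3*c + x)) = 3*c + x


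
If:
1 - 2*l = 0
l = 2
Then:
No Solution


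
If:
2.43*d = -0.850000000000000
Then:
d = -0.35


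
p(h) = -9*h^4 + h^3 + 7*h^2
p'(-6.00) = 7800.00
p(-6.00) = -11628.00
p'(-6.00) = 7800.00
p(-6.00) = -11628.00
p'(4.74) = -3700.11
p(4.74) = -4279.37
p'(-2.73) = 716.61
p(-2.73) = -468.09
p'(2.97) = -875.09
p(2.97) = -612.33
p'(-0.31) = -2.98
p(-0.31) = 0.56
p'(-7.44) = 14887.81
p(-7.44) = -27600.54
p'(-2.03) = 285.10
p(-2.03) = -132.36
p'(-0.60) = 0.46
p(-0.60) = 1.14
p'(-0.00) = 0.00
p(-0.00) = 0.00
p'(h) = -36*h^3 + 3*h^2 + 14*h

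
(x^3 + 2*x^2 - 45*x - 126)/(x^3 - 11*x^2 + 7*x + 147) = (x + 6)/(x - 7)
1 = 1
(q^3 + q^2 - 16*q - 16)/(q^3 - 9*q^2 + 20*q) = (q^2 + 5*q + 4)/(q*(q - 5))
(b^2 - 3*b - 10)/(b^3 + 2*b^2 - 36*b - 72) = (b - 5)/(b^2 - 36)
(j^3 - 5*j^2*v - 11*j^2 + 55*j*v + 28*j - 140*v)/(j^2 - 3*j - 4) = (j^2 - 5*j*v - 7*j + 35*v)/(j + 1)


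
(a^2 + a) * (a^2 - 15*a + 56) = a^4 - 14*a^3 + 41*a^2 + 56*a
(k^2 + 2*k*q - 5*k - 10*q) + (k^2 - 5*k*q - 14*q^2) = 2*k^2 - 3*k*q - 5*k - 14*q^2 - 10*q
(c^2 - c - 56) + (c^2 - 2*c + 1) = 2*c^2 - 3*c - 55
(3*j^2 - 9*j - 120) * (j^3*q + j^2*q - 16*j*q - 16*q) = 3*j^5*q - 6*j^4*q - 177*j^3*q - 24*j^2*q + 2064*j*q + 1920*q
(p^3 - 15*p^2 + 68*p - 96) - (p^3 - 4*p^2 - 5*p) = -11*p^2 + 73*p - 96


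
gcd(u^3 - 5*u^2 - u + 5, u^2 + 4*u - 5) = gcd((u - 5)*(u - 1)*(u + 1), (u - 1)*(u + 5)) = u - 1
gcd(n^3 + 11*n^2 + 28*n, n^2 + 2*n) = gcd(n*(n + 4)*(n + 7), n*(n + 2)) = n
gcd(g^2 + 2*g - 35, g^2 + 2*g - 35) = g^2 + 2*g - 35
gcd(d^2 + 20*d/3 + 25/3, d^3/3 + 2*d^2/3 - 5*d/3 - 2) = 1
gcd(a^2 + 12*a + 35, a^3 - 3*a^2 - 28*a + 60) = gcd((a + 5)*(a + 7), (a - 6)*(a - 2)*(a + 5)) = a + 5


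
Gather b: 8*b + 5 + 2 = 8*b + 7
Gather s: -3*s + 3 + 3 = 6 - 3*s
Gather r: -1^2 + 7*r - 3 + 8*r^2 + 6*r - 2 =8*r^2 + 13*r - 6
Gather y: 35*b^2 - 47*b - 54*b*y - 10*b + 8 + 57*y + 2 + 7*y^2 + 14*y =35*b^2 - 57*b + 7*y^2 + y*(71 - 54*b) + 10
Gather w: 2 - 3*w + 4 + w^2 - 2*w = w^2 - 5*w + 6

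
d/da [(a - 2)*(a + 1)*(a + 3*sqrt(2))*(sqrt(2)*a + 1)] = 4*sqrt(2)*a^3 - 3*sqrt(2)*a^2 + 21*a^2 - 14*a + 2*sqrt(2)*a - 14 - 3*sqrt(2)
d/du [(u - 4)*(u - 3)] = 2*u - 7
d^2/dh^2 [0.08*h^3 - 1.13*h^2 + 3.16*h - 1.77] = 0.48*h - 2.26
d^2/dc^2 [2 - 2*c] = 0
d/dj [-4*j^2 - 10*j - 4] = -8*j - 10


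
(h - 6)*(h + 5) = h^2 - h - 30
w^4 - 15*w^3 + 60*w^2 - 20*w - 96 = (w - 8)*(w - 6)*(w - 2)*(w + 1)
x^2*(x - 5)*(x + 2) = x^4 - 3*x^3 - 10*x^2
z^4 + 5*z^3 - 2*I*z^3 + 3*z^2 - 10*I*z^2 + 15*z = z*(z + 5)*(z - 3*I)*(z + I)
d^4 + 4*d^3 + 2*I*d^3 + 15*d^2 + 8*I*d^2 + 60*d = d*(d + 4)*(d - 3*I)*(d + 5*I)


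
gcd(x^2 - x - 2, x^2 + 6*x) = 1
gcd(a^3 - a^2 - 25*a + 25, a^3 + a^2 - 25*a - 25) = a^2 - 25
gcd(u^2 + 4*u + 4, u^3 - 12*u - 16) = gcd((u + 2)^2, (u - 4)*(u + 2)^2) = u^2 + 4*u + 4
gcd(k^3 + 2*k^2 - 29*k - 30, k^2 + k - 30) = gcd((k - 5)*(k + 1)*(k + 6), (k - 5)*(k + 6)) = k^2 + k - 30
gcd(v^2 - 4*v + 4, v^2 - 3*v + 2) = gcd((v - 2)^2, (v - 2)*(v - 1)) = v - 2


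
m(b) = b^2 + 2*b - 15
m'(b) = 2*b + 2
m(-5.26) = 2.15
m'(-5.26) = -8.52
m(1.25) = -10.94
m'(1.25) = 4.50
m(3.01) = 0.08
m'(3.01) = 8.02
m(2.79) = -1.64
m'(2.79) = 7.58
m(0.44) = -13.93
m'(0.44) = 2.88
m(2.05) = -6.70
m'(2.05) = 6.10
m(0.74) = -12.97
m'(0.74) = 3.48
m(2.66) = -2.60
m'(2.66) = 7.32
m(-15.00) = 180.00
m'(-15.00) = -28.00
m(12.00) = 153.00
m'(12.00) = 26.00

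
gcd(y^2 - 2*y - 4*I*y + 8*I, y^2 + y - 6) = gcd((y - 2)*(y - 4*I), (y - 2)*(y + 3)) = y - 2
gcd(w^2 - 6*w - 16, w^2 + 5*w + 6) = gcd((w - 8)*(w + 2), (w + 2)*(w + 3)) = w + 2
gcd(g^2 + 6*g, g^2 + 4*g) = g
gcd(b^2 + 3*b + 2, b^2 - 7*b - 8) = b + 1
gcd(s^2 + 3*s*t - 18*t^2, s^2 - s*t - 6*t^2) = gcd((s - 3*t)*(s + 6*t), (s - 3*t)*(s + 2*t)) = s - 3*t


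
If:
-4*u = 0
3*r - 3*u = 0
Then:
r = 0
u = 0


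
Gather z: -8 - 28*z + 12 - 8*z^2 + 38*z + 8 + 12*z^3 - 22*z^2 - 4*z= 12*z^3 - 30*z^2 + 6*z + 12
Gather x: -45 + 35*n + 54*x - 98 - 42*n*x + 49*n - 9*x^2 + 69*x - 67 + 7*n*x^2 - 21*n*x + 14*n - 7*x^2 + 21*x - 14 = 98*n + x^2*(7*n - 16) + x*(144 - 63*n) - 224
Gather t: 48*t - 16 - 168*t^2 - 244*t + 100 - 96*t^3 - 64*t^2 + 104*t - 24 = -96*t^3 - 232*t^2 - 92*t + 60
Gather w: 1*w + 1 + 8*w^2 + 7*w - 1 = 8*w^2 + 8*w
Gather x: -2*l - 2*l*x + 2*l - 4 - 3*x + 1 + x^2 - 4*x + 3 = x^2 + x*(-2*l - 7)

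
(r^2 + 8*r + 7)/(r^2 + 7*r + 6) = (r + 7)/(r + 6)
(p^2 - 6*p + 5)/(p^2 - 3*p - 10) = (p - 1)/(p + 2)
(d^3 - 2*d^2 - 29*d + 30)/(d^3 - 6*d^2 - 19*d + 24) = (d^2 - d - 30)/(d^2 - 5*d - 24)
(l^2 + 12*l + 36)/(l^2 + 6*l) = (l + 6)/l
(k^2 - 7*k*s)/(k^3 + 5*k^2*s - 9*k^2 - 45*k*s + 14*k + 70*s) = k*(k - 7*s)/(k^3 + 5*k^2*s - 9*k^2 - 45*k*s + 14*k + 70*s)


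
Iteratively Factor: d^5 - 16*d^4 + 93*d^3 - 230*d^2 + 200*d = (d - 2)*(d^4 - 14*d^3 + 65*d^2 - 100*d) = (d - 4)*(d - 2)*(d^3 - 10*d^2 + 25*d) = d*(d - 4)*(d - 2)*(d^2 - 10*d + 25) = d*(d - 5)*(d - 4)*(d - 2)*(d - 5)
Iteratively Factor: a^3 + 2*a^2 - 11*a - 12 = (a + 1)*(a^2 + a - 12) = (a + 1)*(a + 4)*(a - 3)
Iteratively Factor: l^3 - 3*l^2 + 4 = (l - 2)*(l^2 - l - 2) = (l - 2)^2*(l + 1)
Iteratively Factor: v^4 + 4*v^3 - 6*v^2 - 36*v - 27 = (v + 3)*(v^3 + v^2 - 9*v - 9) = (v + 3)^2*(v^2 - 2*v - 3) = (v - 3)*(v + 3)^2*(v + 1)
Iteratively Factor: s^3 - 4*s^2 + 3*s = (s - 1)*(s^2 - 3*s) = s*(s - 1)*(s - 3)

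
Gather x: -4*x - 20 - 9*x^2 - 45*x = -9*x^2 - 49*x - 20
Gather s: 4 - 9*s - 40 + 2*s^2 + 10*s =2*s^2 + s - 36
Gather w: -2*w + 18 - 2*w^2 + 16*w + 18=-2*w^2 + 14*w + 36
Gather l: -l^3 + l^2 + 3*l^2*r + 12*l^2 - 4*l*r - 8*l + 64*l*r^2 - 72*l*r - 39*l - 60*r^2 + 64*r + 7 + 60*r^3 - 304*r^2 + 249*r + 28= -l^3 + l^2*(3*r + 13) + l*(64*r^2 - 76*r - 47) + 60*r^3 - 364*r^2 + 313*r + 35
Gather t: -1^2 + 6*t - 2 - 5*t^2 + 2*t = -5*t^2 + 8*t - 3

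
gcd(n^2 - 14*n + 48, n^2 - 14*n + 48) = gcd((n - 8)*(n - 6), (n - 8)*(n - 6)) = n^2 - 14*n + 48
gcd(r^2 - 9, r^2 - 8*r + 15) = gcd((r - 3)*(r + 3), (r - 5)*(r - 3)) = r - 3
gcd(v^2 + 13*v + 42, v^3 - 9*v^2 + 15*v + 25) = 1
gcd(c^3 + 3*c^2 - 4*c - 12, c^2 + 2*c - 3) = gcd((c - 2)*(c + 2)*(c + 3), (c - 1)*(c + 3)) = c + 3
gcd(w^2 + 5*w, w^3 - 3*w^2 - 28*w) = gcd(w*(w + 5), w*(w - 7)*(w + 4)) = w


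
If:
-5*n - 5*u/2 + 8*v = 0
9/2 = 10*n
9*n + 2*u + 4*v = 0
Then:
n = 9/20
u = -207/130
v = -45/208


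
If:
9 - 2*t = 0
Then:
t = 9/2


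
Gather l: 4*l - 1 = 4*l - 1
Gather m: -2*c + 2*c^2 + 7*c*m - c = 2*c^2 + 7*c*m - 3*c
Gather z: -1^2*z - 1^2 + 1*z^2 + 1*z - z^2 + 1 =0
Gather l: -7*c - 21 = -7*c - 21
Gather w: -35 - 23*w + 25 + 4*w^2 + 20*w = 4*w^2 - 3*w - 10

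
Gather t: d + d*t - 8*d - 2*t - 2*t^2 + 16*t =-7*d - 2*t^2 + t*(d + 14)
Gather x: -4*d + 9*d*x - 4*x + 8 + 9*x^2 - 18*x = -4*d + 9*x^2 + x*(9*d - 22) + 8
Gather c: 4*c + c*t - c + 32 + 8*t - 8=c*(t + 3) + 8*t + 24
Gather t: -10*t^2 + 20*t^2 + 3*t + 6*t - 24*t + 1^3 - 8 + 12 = 10*t^2 - 15*t + 5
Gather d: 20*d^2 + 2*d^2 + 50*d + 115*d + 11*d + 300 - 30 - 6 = 22*d^2 + 176*d + 264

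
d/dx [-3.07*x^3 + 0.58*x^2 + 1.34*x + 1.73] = -9.21*x^2 + 1.16*x + 1.34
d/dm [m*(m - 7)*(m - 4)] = 3*m^2 - 22*m + 28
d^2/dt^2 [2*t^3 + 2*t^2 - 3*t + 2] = 12*t + 4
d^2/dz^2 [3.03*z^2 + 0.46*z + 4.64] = 6.06000000000000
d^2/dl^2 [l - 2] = 0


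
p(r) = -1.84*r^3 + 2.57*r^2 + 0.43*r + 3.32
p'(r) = -5.52*r^2 + 5.14*r + 0.43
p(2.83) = -16.58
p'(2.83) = -29.23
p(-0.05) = 3.31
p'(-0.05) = 0.16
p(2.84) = -16.88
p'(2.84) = -29.49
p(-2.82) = 63.81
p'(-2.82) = -57.96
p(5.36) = -203.88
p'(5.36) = -130.61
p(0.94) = 4.47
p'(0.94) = 0.38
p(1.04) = 4.48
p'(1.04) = -0.19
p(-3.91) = 150.92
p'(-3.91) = -104.06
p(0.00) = 3.32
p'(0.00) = 0.43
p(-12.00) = 3547.76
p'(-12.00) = -856.13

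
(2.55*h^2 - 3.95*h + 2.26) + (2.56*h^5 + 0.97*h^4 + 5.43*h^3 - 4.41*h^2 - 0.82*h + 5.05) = 2.56*h^5 + 0.97*h^4 + 5.43*h^3 - 1.86*h^2 - 4.77*h + 7.31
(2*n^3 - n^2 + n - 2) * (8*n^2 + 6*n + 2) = 16*n^5 + 4*n^4 + 6*n^3 - 12*n^2 - 10*n - 4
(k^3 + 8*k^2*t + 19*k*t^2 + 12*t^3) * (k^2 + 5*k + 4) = k^5 + 8*k^4*t + 5*k^4 + 19*k^3*t^2 + 40*k^3*t + 4*k^3 + 12*k^2*t^3 + 95*k^2*t^2 + 32*k^2*t + 60*k*t^3 + 76*k*t^2 + 48*t^3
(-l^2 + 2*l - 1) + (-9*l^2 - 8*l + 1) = -10*l^2 - 6*l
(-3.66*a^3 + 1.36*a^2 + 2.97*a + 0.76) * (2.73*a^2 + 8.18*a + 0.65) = -9.9918*a^5 - 26.226*a^4 + 16.8539*a^3 + 27.2534*a^2 + 8.1473*a + 0.494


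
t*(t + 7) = t^2 + 7*t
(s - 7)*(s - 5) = s^2 - 12*s + 35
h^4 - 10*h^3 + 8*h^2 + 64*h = h*(h - 8)*(h - 4)*(h + 2)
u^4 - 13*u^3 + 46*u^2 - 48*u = u*(u - 8)*(u - 3)*(u - 2)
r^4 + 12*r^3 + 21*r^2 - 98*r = r*(r - 2)*(r + 7)^2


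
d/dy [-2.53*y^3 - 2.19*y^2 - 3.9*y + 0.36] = -7.59*y^2 - 4.38*y - 3.9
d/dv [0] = 0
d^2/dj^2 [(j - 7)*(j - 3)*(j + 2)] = 6*j - 16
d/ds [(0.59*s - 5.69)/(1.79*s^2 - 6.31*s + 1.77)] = (-1.0561*s^2 + 20.3702*s - 34.8596)/(3.2041*s^4 - 22.5898*s^3 + 46.1527*s^2 - 22.3374*s + 3.1329)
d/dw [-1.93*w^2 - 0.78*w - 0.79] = -3.86*w - 0.78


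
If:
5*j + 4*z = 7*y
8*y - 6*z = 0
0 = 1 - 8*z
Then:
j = 1/32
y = 3/32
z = 1/8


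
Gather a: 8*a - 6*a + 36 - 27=2*a + 9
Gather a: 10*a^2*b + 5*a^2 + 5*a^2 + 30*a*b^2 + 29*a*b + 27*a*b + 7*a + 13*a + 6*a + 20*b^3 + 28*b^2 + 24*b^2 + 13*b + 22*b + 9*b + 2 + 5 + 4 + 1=a^2*(10*b + 10) + a*(30*b^2 + 56*b + 26) + 20*b^3 + 52*b^2 + 44*b + 12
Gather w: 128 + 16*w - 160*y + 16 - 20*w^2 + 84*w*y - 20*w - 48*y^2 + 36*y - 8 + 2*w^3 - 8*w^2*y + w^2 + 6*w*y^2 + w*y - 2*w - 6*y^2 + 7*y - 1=2*w^3 + w^2*(-8*y - 19) + w*(6*y^2 + 85*y - 6) - 54*y^2 - 117*y + 135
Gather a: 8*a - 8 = 8*a - 8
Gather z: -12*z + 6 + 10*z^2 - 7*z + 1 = 10*z^2 - 19*z + 7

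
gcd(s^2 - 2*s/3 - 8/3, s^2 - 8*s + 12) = s - 2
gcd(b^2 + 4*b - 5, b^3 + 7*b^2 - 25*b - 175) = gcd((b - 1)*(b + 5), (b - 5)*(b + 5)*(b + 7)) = b + 5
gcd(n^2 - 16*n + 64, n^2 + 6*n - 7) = 1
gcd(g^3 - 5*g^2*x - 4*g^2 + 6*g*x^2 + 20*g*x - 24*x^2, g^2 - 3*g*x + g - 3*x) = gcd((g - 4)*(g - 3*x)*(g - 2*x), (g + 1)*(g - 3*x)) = -g + 3*x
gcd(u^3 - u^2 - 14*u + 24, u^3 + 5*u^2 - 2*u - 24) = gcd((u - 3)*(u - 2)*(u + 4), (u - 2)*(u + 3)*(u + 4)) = u^2 + 2*u - 8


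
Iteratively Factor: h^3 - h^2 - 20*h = (h - 5)*(h^2 + 4*h) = h*(h - 5)*(h + 4)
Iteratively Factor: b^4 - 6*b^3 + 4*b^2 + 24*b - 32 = (b - 4)*(b^3 - 2*b^2 - 4*b + 8) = (b - 4)*(b + 2)*(b^2 - 4*b + 4) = (b - 4)*(b - 2)*(b + 2)*(b - 2)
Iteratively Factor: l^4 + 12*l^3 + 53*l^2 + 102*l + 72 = (l + 3)*(l^3 + 9*l^2 + 26*l + 24) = (l + 2)*(l + 3)*(l^2 + 7*l + 12) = (l + 2)*(l + 3)^2*(l + 4)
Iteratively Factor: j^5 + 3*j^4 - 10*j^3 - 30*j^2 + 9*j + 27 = (j - 3)*(j^4 + 6*j^3 + 8*j^2 - 6*j - 9) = (j - 3)*(j - 1)*(j^3 + 7*j^2 + 15*j + 9) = (j - 3)*(j - 1)*(j + 3)*(j^2 + 4*j + 3) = (j - 3)*(j - 1)*(j + 3)^2*(j + 1)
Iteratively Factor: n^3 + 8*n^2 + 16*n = (n)*(n^2 + 8*n + 16) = n*(n + 4)*(n + 4)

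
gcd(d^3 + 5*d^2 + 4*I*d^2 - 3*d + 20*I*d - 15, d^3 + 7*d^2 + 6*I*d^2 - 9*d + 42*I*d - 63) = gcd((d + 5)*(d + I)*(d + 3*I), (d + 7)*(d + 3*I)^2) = d + 3*I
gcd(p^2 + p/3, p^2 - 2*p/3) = p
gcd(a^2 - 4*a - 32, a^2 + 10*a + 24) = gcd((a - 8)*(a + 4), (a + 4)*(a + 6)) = a + 4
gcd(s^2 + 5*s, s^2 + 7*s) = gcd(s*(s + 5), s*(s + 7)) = s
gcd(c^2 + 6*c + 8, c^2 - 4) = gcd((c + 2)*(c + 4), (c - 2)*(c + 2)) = c + 2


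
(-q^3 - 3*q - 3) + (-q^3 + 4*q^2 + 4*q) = -2*q^3 + 4*q^2 + q - 3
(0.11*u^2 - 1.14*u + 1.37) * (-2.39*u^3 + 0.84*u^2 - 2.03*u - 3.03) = -0.2629*u^5 + 2.817*u^4 - 4.4552*u^3 + 3.1317*u^2 + 0.673099999999999*u - 4.1511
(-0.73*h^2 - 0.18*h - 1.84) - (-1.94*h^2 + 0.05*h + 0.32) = 1.21*h^2 - 0.23*h - 2.16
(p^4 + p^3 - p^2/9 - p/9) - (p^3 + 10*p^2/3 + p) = p^4 - 31*p^2/9 - 10*p/9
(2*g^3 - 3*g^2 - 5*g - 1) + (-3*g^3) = -g^3 - 3*g^2 - 5*g - 1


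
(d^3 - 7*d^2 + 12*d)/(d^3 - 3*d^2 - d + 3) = d*(d - 4)/(d^2 - 1)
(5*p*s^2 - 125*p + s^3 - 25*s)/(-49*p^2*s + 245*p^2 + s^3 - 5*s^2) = (-5*p*s - 25*p - s^2 - 5*s)/(49*p^2 - s^2)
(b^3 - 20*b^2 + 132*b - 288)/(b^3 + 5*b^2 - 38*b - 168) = (b^2 - 14*b + 48)/(b^2 + 11*b + 28)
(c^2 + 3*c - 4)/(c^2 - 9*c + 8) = (c + 4)/(c - 8)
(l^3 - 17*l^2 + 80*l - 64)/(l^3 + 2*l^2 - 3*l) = (l^2 - 16*l + 64)/(l*(l + 3))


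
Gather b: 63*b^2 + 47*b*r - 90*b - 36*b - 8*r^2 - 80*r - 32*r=63*b^2 + b*(47*r - 126) - 8*r^2 - 112*r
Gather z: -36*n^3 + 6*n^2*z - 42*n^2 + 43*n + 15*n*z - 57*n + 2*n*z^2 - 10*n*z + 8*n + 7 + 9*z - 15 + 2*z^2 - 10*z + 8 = -36*n^3 - 42*n^2 - 6*n + z^2*(2*n + 2) + z*(6*n^2 + 5*n - 1)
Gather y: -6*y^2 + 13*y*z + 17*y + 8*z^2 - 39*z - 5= -6*y^2 + y*(13*z + 17) + 8*z^2 - 39*z - 5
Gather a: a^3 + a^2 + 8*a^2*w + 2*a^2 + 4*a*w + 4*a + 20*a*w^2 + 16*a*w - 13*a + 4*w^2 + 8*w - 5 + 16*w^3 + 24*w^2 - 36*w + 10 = a^3 + a^2*(8*w + 3) + a*(20*w^2 + 20*w - 9) + 16*w^3 + 28*w^2 - 28*w + 5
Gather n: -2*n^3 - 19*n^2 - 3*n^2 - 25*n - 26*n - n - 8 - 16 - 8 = -2*n^3 - 22*n^2 - 52*n - 32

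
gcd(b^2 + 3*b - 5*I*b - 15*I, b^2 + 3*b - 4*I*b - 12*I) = b + 3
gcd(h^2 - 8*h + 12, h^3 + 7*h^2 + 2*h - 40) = h - 2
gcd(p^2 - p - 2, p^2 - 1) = p + 1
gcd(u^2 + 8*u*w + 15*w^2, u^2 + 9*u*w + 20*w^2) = u + 5*w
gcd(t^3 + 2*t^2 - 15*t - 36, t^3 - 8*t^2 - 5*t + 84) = t^2 - t - 12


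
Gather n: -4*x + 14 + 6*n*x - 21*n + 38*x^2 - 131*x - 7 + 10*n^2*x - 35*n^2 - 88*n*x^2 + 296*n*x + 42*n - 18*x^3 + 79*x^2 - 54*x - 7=n^2*(10*x - 35) + n*(-88*x^2 + 302*x + 21) - 18*x^3 + 117*x^2 - 189*x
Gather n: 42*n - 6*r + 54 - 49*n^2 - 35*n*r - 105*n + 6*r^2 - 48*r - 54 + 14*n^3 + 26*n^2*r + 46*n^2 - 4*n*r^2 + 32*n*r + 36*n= 14*n^3 + n^2*(26*r - 3) + n*(-4*r^2 - 3*r - 27) + 6*r^2 - 54*r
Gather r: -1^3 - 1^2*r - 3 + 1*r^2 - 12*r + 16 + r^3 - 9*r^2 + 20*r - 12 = r^3 - 8*r^2 + 7*r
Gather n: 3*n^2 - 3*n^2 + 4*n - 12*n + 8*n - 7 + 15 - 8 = 0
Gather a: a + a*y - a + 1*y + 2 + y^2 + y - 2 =a*y + y^2 + 2*y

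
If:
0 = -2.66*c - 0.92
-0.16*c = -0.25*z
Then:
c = -0.35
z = -0.22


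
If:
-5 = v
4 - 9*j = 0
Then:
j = 4/9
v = -5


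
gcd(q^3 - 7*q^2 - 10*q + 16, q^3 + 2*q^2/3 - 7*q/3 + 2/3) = q^2 + q - 2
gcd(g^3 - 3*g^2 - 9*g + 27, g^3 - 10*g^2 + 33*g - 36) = g^2 - 6*g + 9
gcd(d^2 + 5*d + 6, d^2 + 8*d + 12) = d + 2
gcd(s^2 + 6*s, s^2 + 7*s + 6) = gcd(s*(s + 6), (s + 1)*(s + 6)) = s + 6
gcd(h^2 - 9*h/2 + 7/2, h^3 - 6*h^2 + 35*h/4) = h - 7/2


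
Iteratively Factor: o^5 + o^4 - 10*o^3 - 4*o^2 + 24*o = (o - 2)*(o^4 + 3*o^3 - 4*o^2 - 12*o) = o*(o - 2)*(o^3 + 3*o^2 - 4*o - 12) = o*(o - 2)*(o + 3)*(o^2 - 4) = o*(o - 2)*(o + 2)*(o + 3)*(o - 2)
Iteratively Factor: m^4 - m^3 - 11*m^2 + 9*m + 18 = (m - 3)*(m^3 + 2*m^2 - 5*m - 6) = (m - 3)*(m + 3)*(m^2 - m - 2) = (m - 3)*(m + 1)*(m + 3)*(m - 2)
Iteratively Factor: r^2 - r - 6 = (r + 2)*(r - 3)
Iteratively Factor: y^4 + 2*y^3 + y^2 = (y)*(y^3 + 2*y^2 + y) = y*(y + 1)*(y^2 + y) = y^2*(y + 1)*(y + 1)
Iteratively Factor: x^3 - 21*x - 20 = (x + 4)*(x^2 - 4*x - 5) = (x + 1)*(x + 4)*(x - 5)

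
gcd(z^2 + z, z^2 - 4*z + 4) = 1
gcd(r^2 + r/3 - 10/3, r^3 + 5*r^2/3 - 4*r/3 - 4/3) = r + 2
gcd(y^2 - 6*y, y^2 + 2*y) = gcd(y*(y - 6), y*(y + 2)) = y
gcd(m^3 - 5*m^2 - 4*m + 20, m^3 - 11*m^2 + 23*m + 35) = m - 5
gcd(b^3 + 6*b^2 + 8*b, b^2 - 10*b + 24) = 1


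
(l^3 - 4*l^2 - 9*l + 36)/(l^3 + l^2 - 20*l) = (l^2 - 9)/(l*(l + 5))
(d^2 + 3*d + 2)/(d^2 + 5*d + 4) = (d + 2)/(d + 4)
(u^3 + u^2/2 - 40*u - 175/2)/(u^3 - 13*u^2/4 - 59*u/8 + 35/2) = 4*(u^2 - 2*u - 35)/(4*u^2 - 23*u + 28)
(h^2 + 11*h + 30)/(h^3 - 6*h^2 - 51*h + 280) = (h^2 + 11*h + 30)/(h^3 - 6*h^2 - 51*h + 280)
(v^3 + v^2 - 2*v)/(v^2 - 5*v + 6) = v*(v^2 + v - 2)/(v^2 - 5*v + 6)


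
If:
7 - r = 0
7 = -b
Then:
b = -7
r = 7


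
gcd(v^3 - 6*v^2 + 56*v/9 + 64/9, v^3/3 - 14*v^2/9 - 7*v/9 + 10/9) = 1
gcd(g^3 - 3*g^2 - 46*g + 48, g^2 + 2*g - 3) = g - 1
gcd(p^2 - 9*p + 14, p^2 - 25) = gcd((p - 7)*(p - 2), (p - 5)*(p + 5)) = 1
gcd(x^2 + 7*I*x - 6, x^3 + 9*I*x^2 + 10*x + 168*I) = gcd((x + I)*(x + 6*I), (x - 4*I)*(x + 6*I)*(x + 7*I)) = x + 6*I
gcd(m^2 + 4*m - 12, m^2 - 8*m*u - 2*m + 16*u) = m - 2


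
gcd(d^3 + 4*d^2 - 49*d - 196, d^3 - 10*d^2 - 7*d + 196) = d^2 - 3*d - 28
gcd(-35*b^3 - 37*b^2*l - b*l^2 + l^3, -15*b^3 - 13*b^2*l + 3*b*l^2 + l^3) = 5*b^2 + 6*b*l + l^2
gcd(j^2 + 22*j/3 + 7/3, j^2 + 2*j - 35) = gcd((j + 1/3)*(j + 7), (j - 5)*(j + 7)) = j + 7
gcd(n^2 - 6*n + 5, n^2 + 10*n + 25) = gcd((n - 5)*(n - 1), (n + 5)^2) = 1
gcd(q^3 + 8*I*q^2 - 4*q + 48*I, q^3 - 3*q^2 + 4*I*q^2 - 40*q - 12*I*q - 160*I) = q + 4*I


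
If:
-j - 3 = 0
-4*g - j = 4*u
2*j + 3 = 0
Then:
No Solution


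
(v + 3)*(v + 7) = v^2 + 10*v + 21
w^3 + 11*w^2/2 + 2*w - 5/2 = (w - 1/2)*(w + 1)*(w + 5)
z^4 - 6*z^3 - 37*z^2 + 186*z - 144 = (z - 8)*(z - 3)*(z - 1)*(z + 6)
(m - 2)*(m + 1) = m^2 - m - 2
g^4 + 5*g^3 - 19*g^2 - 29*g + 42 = (g - 3)*(g - 1)*(g + 2)*(g + 7)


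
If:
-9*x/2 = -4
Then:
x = 8/9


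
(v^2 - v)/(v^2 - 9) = v*(v - 1)/(v^2 - 9)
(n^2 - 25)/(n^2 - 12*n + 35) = (n + 5)/(n - 7)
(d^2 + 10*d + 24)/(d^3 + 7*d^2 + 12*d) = (d + 6)/(d*(d + 3))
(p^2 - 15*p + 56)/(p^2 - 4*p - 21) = (p - 8)/(p + 3)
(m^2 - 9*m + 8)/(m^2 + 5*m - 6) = (m - 8)/(m + 6)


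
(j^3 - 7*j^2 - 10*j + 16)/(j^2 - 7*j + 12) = (j^3 - 7*j^2 - 10*j + 16)/(j^2 - 7*j + 12)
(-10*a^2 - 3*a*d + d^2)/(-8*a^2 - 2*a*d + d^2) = (5*a - d)/(4*a - d)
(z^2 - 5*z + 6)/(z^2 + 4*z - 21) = (z - 2)/(z + 7)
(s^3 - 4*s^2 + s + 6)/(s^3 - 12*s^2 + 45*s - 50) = (s^2 - 2*s - 3)/(s^2 - 10*s + 25)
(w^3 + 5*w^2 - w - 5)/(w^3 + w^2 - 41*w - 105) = (w^2 - 1)/(w^2 - 4*w - 21)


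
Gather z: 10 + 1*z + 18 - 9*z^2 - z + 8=36 - 9*z^2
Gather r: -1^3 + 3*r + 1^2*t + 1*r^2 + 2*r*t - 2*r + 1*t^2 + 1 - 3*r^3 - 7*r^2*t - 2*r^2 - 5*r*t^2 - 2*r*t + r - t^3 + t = -3*r^3 + r^2*(-7*t - 1) + r*(2 - 5*t^2) - t^3 + t^2 + 2*t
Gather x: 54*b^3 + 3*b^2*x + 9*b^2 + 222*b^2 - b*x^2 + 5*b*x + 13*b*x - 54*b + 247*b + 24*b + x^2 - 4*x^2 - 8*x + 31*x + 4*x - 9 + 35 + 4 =54*b^3 + 231*b^2 + 217*b + x^2*(-b - 3) + x*(3*b^2 + 18*b + 27) + 30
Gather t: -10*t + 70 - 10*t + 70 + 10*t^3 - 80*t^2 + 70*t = 10*t^3 - 80*t^2 + 50*t + 140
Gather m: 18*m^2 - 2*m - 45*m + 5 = 18*m^2 - 47*m + 5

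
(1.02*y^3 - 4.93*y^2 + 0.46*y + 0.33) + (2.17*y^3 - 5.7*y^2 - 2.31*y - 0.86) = 3.19*y^3 - 10.63*y^2 - 1.85*y - 0.53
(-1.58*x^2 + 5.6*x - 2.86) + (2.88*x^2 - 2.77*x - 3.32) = 1.3*x^2 + 2.83*x - 6.18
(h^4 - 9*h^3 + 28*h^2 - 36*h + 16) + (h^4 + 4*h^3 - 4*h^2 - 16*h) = 2*h^4 - 5*h^3 + 24*h^2 - 52*h + 16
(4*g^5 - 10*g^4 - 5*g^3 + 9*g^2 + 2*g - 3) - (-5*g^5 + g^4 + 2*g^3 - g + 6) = 9*g^5 - 11*g^4 - 7*g^3 + 9*g^2 + 3*g - 9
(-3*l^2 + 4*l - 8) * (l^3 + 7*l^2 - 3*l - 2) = -3*l^5 - 17*l^4 + 29*l^3 - 62*l^2 + 16*l + 16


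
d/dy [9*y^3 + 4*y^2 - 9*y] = 27*y^2 + 8*y - 9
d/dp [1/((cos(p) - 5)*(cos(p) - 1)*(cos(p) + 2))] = (3*cos(p)^2 - 8*cos(p) - 7)*sin(p)/((cos(p) - 5)^2*(cos(p) - 1)^2*(cos(p) + 2)^2)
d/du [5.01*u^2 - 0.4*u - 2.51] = 10.02*u - 0.4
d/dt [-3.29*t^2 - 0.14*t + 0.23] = -6.58*t - 0.14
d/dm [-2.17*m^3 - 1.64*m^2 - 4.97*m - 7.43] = -6.51*m^2 - 3.28*m - 4.97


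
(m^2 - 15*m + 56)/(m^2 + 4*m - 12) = (m^2 - 15*m + 56)/(m^2 + 4*m - 12)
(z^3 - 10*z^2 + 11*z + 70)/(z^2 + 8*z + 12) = (z^2 - 12*z + 35)/(z + 6)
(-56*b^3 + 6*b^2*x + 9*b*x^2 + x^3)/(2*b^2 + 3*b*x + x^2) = (-56*b^3 + 6*b^2*x + 9*b*x^2 + x^3)/(2*b^2 + 3*b*x + x^2)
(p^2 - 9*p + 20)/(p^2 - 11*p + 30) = (p - 4)/(p - 6)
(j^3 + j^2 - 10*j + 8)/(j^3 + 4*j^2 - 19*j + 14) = (j + 4)/(j + 7)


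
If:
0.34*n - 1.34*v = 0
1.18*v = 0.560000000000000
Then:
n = 1.87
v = 0.47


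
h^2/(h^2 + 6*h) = h/(h + 6)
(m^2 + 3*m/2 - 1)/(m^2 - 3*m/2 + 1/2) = (m + 2)/(m - 1)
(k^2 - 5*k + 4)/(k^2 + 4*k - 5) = (k - 4)/(k + 5)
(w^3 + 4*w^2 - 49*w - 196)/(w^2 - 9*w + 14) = (w^2 + 11*w + 28)/(w - 2)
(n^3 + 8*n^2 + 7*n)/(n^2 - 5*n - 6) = n*(n + 7)/(n - 6)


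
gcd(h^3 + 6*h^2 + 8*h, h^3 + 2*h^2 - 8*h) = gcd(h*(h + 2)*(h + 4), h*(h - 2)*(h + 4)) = h^2 + 4*h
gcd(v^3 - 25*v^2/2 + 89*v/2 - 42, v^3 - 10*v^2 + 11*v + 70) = v - 7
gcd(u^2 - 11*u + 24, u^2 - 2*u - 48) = u - 8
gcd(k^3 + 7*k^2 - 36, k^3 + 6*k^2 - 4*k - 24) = k^2 + 4*k - 12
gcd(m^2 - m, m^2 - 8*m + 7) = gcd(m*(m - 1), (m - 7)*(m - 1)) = m - 1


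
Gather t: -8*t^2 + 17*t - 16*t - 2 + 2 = -8*t^2 + t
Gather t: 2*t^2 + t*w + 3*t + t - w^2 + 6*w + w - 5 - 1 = 2*t^2 + t*(w + 4) - w^2 + 7*w - 6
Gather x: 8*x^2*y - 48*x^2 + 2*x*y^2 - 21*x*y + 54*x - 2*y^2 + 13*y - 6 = x^2*(8*y - 48) + x*(2*y^2 - 21*y + 54) - 2*y^2 + 13*y - 6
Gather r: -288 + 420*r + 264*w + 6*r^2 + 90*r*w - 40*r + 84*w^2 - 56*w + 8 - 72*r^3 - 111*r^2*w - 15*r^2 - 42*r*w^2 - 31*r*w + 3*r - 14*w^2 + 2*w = -72*r^3 + r^2*(-111*w - 9) + r*(-42*w^2 + 59*w + 383) + 70*w^2 + 210*w - 280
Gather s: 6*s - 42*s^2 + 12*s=-42*s^2 + 18*s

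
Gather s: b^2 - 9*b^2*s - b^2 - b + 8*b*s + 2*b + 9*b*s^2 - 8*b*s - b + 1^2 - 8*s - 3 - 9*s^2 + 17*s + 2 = s^2*(9*b - 9) + s*(9 - 9*b^2)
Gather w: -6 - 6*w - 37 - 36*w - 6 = -42*w - 49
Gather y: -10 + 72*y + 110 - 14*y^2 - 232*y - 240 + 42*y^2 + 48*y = 28*y^2 - 112*y - 140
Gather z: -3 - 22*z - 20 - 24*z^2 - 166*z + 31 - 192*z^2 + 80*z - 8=-216*z^2 - 108*z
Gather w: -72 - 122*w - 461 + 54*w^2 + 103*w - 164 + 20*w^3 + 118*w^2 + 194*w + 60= 20*w^3 + 172*w^2 + 175*w - 637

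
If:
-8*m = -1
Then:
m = 1/8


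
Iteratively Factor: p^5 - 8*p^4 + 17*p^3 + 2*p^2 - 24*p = (p - 4)*(p^4 - 4*p^3 + p^2 + 6*p) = p*(p - 4)*(p^3 - 4*p^2 + p + 6) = p*(p - 4)*(p - 3)*(p^2 - p - 2) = p*(p - 4)*(p - 3)*(p - 2)*(p + 1)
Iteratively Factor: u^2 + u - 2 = (u + 2)*(u - 1)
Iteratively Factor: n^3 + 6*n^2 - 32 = (n + 4)*(n^2 + 2*n - 8) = (n + 4)^2*(n - 2)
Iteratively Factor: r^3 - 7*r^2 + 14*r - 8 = (r - 2)*(r^2 - 5*r + 4) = (r - 2)*(r - 1)*(r - 4)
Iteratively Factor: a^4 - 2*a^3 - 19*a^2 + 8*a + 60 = (a + 2)*(a^3 - 4*a^2 - 11*a + 30) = (a - 2)*(a + 2)*(a^2 - 2*a - 15) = (a - 5)*(a - 2)*(a + 2)*(a + 3)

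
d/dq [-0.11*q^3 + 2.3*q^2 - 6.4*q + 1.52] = -0.33*q^2 + 4.6*q - 6.4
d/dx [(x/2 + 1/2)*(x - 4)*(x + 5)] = 3*x^2/2 + 2*x - 19/2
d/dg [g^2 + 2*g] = 2*g + 2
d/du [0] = 0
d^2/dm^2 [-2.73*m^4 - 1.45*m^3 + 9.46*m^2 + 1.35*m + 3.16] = -32.76*m^2 - 8.7*m + 18.92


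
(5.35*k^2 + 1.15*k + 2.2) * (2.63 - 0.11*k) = -0.5885*k^3 + 13.944*k^2 + 2.7825*k + 5.786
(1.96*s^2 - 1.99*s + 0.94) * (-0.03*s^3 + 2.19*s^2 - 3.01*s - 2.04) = -0.0588*s^5 + 4.3521*s^4 - 10.2859*s^3 + 4.0501*s^2 + 1.2302*s - 1.9176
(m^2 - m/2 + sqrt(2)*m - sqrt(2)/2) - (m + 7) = m^2 - 3*m/2 + sqrt(2)*m - 7 - sqrt(2)/2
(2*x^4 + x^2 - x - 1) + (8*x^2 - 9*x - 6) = 2*x^4 + 9*x^2 - 10*x - 7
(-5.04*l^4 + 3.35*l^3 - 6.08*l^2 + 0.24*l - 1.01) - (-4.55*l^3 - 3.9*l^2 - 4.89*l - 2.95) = -5.04*l^4 + 7.9*l^3 - 2.18*l^2 + 5.13*l + 1.94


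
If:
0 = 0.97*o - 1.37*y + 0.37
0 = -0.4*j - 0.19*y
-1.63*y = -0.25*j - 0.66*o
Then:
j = 0.15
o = -0.82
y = -0.31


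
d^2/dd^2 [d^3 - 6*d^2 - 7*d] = 6*d - 12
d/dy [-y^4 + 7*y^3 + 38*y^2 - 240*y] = -4*y^3 + 21*y^2 + 76*y - 240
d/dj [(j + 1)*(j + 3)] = 2*j + 4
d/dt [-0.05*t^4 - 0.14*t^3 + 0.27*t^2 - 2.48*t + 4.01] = -0.2*t^3 - 0.42*t^2 + 0.54*t - 2.48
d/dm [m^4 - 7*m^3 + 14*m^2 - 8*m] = 4*m^3 - 21*m^2 + 28*m - 8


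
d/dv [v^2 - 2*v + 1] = 2*v - 2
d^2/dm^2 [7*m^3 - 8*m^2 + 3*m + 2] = 42*m - 16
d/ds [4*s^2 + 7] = 8*s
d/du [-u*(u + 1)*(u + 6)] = -3*u^2 - 14*u - 6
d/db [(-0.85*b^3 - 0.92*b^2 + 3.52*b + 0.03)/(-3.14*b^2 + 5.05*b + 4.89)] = (2.669*b^4 - 8.585*b^3 - 6.0627*b^2 - 8.8092*b + 17.0613)/(9.8596*b^4 - 31.714*b^3 - 5.2067*b^2 + 49.389*b + 23.9121)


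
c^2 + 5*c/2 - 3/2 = (c - 1/2)*(c + 3)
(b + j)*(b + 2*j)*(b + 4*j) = b^3 + 7*b^2*j + 14*b*j^2 + 8*j^3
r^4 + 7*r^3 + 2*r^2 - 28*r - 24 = (r - 2)*(r + 1)*(r + 2)*(r + 6)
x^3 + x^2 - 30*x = x*(x - 5)*(x + 6)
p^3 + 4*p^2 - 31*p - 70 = (p - 5)*(p + 2)*(p + 7)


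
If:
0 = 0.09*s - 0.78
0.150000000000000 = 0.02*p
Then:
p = 7.50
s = 8.67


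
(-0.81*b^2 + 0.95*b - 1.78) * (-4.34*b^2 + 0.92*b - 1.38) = 3.5154*b^4 - 4.8682*b^3 + 9.717*b^2 - 2.9486*b + 2.4564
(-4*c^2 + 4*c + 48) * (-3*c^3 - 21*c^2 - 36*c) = 12*c^5 + 72*c^4 - 84*c^3 - 1152*c^2 - 1728*c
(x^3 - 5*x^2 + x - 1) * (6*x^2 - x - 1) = 6*x^5 - 31*x^4 + 10*x^3 - 2*x^2 + 1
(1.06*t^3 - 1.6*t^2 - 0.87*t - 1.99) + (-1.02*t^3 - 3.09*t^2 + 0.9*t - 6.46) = 0.04*t^3 - 4.69*t^2 + 0.03*t - 8.45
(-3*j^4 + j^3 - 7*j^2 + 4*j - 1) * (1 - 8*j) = 24*j^5 - 11*j^4 + 57*j^3 - 39*j^2 + 12*j - 1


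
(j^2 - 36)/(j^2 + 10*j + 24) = (j - 6)/(j + 4)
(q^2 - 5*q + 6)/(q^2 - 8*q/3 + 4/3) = 3*(q - 3)/(3*q - 2)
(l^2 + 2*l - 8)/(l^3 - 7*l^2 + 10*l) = (l + 4)/(l*(l - 5))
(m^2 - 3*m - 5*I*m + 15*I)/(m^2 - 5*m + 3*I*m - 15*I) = (m^2 - m*(3 + 5*I) + 15*I)/(m^2 + m*(-5 + 3*I) - 15*I)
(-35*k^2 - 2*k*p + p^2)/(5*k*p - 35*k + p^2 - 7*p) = (-7*k + p)/(p - 7)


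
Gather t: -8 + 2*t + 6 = 2*t - 2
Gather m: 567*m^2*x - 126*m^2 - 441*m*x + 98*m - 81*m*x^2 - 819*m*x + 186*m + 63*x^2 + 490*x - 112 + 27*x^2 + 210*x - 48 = m^2*(567*x - 126) + m*(-81*x^2 - 1260*x + 284) + 90*x^2 + 700*x - 160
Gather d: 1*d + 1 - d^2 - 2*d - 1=-d^2 - d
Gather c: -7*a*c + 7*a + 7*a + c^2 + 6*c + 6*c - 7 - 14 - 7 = 14*a + c^2 + c*(12 - 7*a) - 28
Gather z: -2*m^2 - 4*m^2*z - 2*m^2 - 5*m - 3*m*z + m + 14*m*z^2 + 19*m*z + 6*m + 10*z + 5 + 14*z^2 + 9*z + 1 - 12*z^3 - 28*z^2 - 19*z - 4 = -4*m^2 + 2*m - 12*z^3 + z^2*(14*m - 14) + z*(-4*m^2 + 16*m) + 2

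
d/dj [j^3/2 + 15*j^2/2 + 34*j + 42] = 3*j^2/2 + 15*j + 34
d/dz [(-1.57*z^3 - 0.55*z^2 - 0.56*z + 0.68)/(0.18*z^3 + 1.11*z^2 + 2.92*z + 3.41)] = (1.11022302462516e-16*z^5 - 1.6437*z^4 - 8.9672*z^3 - 17.4127*z^2 - 5.2606*z - 3.8952)/(0.0324*z^6 + 0.3996*z^5 + 2.2833*z^4 + 7.71*z^3 + 16.0966*z^2 + 19.9144*z + 11.6281)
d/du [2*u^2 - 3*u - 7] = 4*u - 3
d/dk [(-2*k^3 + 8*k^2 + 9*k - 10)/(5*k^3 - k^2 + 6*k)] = (-38*k^4 - 114*k^3 + 207*k^2 - 20*k + 60)/(k^2*(25*k^4 - 10*k^3 + 61*k^2 - 12*k + 36))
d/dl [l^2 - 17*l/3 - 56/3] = 2*l - 17/3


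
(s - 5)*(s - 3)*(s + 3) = s^3 - 5*s^2 - 9*s + 45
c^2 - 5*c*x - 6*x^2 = (c - 6*x)*(c + x)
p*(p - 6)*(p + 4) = p^3 - 2*p^2 - 24*p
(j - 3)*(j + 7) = j^2 + 4*j - 21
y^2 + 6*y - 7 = (y - 1)*(y + 7)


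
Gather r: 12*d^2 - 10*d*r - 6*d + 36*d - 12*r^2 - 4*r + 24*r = 12*d^2 + 30*d - 12*r^2 + r*(20 - 10*d)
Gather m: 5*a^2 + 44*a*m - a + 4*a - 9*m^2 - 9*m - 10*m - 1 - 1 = 5*a^2 + 3*a - 9*m^2 + m*(44*a - 19) - 2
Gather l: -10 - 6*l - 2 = -6*l - 12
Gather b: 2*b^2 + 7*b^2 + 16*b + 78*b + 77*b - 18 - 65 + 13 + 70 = 9*b^2 + 171*b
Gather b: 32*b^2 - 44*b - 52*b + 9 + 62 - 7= 32*b^2 - 96*b + 64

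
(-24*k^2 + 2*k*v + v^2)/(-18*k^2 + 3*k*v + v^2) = (-4*k + v)/(-3*k + v)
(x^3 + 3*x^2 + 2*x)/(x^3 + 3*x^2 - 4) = x*(x + 1)/(x^2 + x - 2)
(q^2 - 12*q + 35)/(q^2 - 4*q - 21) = (q - 5)/(q + 3)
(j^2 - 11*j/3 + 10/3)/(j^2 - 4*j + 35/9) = 3*(j - 2)/(3*j - 7)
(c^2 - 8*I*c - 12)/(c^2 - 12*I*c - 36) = (c - 2*I)/(c - 6*I)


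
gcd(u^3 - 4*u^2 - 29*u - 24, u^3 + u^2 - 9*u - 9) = u^2 + 4*u + 3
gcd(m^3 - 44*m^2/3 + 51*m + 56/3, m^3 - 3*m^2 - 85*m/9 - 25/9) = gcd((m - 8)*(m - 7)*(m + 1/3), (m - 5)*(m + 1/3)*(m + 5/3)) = m + 1/3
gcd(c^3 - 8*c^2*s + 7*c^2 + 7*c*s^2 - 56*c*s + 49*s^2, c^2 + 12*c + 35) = c + 7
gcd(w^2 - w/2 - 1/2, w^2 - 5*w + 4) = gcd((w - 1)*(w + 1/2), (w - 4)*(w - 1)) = w - 1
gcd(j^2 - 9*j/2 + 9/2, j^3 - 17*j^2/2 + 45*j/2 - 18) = j^2 - 9*j/2 + 9/2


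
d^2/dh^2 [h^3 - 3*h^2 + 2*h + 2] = 6*h - 6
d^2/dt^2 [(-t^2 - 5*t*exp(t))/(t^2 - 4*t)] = (-5*t^2*exp(t) + 50*t*exp(t) - 130*exp(t) - 8)/(t^3 - 12*t^2 + 48*t - 64)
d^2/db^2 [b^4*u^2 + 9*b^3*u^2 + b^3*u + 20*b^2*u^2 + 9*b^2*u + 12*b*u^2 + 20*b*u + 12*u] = 2*u*(6*b^2*u + 27*b*u + 3*b + 20*u + 9)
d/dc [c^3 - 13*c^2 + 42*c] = 3*c^2 - 26*c + 42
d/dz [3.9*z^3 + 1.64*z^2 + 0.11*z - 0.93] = 11.7*z^2 + 3.28*z + 0.11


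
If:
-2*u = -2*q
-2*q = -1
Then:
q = 1/2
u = 1/2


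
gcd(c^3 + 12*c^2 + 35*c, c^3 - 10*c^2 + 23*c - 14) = 1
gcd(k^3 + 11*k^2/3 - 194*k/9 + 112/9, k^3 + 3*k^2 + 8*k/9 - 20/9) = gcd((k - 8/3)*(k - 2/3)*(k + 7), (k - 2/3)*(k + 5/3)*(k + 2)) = k - 2/3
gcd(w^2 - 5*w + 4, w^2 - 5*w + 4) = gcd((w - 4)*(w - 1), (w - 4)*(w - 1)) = w^2 - 5*w + 4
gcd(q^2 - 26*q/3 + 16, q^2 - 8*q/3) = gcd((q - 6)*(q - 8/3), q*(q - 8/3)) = q - 8/3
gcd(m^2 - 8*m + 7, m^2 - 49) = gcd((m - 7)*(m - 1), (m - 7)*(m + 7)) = m - 7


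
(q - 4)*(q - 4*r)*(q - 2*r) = q^3 - 6*q^2*r - 4*q^2 + 8*q*r^2 + 24*q*r - 32*r^2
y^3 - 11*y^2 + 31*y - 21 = (y - 7)*(y - 3)*(y - 1)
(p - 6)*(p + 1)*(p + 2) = p^3 - 3*p^2 - 16*p - 12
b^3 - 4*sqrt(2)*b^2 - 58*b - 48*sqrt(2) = (b - 8*sqrt(2))*(b + sqrt(2))*(b + 3*sqrt(2))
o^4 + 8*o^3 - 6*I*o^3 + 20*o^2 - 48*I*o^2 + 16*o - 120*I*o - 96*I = (o + 2)^2*(o + 4)*(o - 6*I)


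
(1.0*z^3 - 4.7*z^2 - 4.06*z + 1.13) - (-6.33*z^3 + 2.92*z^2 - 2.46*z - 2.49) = 7.33*z^3 - 7.62*z^2 - 1.6*z + 3.62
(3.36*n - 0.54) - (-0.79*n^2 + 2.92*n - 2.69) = 0.79*n^2 + 0.44*n + 2.15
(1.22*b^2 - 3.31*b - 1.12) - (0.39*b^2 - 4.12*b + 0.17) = 0.83*b^2 + 0.81*b - 1.29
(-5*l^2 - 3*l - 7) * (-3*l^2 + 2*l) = 15*l^4 - l^3 + 15*l^2 - 14*l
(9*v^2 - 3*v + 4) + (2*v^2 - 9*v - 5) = 11*v^2 - 12*v - 1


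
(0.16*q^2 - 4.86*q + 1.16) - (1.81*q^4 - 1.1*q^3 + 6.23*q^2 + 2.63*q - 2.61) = -1.81*q^4 + 1.1*q^3 - 6.07*q^2 - 7.49*q + 3.77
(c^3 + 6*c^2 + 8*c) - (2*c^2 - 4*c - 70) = c^3 + 4*c^2 + 12*c + 70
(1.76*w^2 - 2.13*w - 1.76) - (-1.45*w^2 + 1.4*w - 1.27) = 3.21*w^2 - 3.53*w - 0.49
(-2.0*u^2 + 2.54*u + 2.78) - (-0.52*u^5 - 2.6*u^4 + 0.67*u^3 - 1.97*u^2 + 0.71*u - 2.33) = 0.52*u^5 + 2.6*u^4 - 0.67*u^3 - 0.03*u^2 + 1.83*u + 5.11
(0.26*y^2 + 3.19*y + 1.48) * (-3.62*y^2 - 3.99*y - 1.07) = -0.9412*y^4 - 12.5852*y^3 - 18.3639*y^2 - 9.3185*y - 1.5836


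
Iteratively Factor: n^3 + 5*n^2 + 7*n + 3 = (n + 1)*(n^2 + 4*n + 3) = (n + 1)^2*(n + 3)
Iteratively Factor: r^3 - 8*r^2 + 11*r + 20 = (r - 5)*(r^2 - 3*r - 4) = (r - 5)*(r - 4)*(r + 1)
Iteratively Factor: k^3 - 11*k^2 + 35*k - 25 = (k - 5)*(k^2 - 6*k + 5) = (k - 5)^2*(k - 1)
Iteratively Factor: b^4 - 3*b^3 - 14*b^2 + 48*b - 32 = (b - 1)*(b^3 - 2*b^2 - 16*b + 32) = (b - 1)*(b + 4)*(b^2 - 6*b + 8) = (b - 4)*(b - 1)*(b + 4)*(b - 2)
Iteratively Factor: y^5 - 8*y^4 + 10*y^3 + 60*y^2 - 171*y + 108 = (y - 4)*(y^4 - 4*y^3 - 6*y^2 + 36*y - 27) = (y - 4)*(y - 3)*(y^3 - y^2 - 9*y + 9) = (y - 4)*(y - 3)*(y + 3)*(y^2 - 4*y + 3) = (y - 4)*(y - 3)^2*(y + 3)*(y - 1)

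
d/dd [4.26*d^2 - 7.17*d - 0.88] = 8.52*d - 7.17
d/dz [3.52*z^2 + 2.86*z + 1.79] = 7.04*z + 2.86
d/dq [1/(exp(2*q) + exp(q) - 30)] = (-2*exp(q) - 1)*exp(q)/(exp(2*q) + exp(q) - 30)^2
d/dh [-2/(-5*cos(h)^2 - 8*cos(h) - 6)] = 4*(5*cos(h) + 4)*sin(h)/(5*cos(h)^2 + 8*cos(h) + 6)^2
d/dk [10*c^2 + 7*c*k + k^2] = 7*c + 2*k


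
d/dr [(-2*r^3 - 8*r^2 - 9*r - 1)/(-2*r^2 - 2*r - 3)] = (4*r^4 + 8*r^3 + 16*r^2 + 44*r + 25)/(4*r^4 + 8*r^3 + 16*r^2 + 12*r + 9)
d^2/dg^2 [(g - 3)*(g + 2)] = 2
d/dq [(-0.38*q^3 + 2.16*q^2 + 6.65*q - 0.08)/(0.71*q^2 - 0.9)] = (-0.2698*q^4 - 3.6955*q^2 - 3.7744*q - 5.985)/(0.5041*q^4 - 1.278*q^2 + 0.81)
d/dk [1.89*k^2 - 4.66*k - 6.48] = 3.78*k - 4.66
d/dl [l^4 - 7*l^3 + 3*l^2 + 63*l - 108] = 4*l^3 - 21*l^2 + 6*l + 63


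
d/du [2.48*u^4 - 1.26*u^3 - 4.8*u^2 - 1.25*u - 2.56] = 9.92*u^3 - 3.78*u^2 - 9.6*u - 1.25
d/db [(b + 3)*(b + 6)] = 2*b + 9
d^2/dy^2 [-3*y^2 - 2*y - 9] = -6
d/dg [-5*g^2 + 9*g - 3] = 9 - 10*g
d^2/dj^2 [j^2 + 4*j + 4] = 2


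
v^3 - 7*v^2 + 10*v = v*(v - 5)*(v - 2)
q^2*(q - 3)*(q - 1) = q^4 - 4*q^3 + 3*q^2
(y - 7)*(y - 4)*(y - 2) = y^3 - 13*y^2 + 50*y - 56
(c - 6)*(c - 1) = c^2 - 7*c + 6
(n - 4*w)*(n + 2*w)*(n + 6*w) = n^3 + 4*n^2*w - 20*n*w^2 - 48*w^3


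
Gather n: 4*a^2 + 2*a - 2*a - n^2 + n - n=4*a^2 - n^2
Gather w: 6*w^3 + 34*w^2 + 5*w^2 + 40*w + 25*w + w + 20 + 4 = 6*w^3 + 39*w^2 + 66*w + 24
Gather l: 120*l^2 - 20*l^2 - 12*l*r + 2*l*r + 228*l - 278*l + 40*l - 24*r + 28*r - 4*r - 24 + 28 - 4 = 100*l^2 + l*(-10*r - 10)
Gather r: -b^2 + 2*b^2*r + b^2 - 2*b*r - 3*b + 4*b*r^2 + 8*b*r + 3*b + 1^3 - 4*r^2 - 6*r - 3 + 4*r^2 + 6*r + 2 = 4*b*r^2 + r*(2*b^2 + 6*b)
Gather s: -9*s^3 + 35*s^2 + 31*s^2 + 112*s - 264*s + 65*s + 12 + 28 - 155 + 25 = -9*s^3 + 66*s^2 - 87*s - 90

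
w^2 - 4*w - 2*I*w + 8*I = (w - 4)*(w - 2*I)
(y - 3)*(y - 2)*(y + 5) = y^3 - 19*y + 30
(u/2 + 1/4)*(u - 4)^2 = u^3/2 - 15*u^2/4 + 6*u + 4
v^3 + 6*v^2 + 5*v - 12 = (v - 1)*(v + 3)*(v + 4)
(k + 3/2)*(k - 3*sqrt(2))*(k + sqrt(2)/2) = k^3 - 5*sqrt(2)*k^2/2 + 3*k^2/2 - 15*sqrt(2)*k/4 - 3*k - 9/2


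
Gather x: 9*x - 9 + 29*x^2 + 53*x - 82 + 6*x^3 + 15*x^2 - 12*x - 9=6*x^3 + 44*x^2 + 50*x - 100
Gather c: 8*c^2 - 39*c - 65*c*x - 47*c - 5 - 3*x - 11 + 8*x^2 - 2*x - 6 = 8*c^2 + c*(-65*x - 86) + 8*x^2 - 5*x - 22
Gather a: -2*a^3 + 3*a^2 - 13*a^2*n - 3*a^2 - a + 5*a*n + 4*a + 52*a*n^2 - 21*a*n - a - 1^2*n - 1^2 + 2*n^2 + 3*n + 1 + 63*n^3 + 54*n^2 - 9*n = -2*a^3 - 13*a^2*n + a*(52*n^2 - 16*n + 2) + 63*n^3 + 56*n^2 - 7*n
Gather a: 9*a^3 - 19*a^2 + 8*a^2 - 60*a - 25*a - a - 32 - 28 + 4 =9*a^3 - 11*a^2 - 86*a - 56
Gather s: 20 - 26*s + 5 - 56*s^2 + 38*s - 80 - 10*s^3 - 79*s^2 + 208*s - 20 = -10*s^3 - 135*s^2 + 220*s - 75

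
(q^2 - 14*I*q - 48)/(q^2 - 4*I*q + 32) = (q - 6*I)/(q + 4*I)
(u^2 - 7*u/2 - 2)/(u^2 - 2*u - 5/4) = 2*(u - 4)/(2*u - 5)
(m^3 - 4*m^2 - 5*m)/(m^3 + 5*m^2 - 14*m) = (m^2 - 4*m - 5)/(m^2 + 5*m - 14)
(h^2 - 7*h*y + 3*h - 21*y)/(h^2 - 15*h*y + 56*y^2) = (-h - 3)/(-h + 8*y)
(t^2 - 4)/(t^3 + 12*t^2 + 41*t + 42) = (t - 2)/(t^2 + 10*t + 21)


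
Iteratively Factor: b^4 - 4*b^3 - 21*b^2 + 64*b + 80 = (b + 1)*(b^3 - 5*b^2 - 16*b + 80) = (b - 5)*(b + 1)*(b^2 - 16) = (b - 5)*(b + 1)*(b + 4)*(b - 4)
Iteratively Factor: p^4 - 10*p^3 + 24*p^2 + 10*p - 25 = (p - 5)*(p^3 - 5*p^2 - p + 5) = (p - 5)*(p + 1)*(p^2 - 6*p + 5) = (p - 5)^2*(p + 1)*(p - 1)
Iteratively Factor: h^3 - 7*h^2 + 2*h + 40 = (h + 2)*(h^2 - 9*h + 20) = (h - 4)*(h + 2)*(h - 5)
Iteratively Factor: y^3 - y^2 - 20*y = (y - 5)*(y^2 + 4*y) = (y - 5)*(y + 4)*(y)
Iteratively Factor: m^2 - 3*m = (m - 3)*(m)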